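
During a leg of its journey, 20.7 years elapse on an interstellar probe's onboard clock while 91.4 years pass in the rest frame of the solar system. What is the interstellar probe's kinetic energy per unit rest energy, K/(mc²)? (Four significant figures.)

γ = Δt/Δτ = 91.4/20.7 = 4.41546.
Since K = (γ−1)mc², K/(mc²) = 4.41546 − 1 = 3.415.

3.415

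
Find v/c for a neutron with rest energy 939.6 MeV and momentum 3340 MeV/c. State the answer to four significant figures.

βγ = pc/(mc²) = 3340/939.6 = 3.5547.
Since γ² = 1 + (βγ)² = 13.6359, γ = √13.6359 = 3.69268, and β = (βγ)/γ = 3.5547/3.69268 = 0.9626.

0.9626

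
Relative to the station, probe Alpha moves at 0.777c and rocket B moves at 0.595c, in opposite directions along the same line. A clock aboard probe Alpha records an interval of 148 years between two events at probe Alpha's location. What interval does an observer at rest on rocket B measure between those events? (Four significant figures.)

427.8 years

Transform probe Alpha's velocity into rocket B's frame: (0.777 + 0.595)/(1 + 0.777·0.595) = 1.372/1.462315, so the relative speed is 0.93824c.
γ for this relative speed: γ = 1/√(1 − 0.880294) = 2.8903.
The clock on probe Alpha records proper time, so rocket B measures Δt = γΔτ = 2.8903 × 148 = 427.8 years.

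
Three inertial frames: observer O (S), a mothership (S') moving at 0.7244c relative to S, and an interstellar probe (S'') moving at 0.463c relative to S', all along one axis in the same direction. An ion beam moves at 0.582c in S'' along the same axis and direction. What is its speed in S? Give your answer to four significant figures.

0.9695c

First combine the ion beam and interstellar probe (S''→S'): u₁ = (0.582 + 0.463)/(1 + 0.582×0.463) = 1.045/1.269466 = 0.82318.
Then combine with the mothership (S'→S): u = (0.82318 + 0.7244)/(1 + 0.82318×0.7244) = 1.54758/1.596311592 = 0.96947.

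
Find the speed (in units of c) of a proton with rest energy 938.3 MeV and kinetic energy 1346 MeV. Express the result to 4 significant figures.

0.9117c

K = (γ−1)mc², so γ = 1 + 1346/938.3 = 2.4345.
Then v/c = √(1 − γ⁻²) = √(1 − 0.168725) = √0.831275 = 0.9117.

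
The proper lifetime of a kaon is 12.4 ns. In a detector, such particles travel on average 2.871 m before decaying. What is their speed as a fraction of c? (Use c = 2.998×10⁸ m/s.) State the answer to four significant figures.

Lab distance = (lab lifetime)·v = γτ·βc, so βγ = d/(cτ) = 2.871/(2.998×10⁸ × 1.240×10^-8) = 0.77229.
With βγ = 0.77229: γ² = 1 + (βγ)² = 1.596432, and β = (βγ)/γ = 0.77229/1.2635 = 0.6112.

0.6112c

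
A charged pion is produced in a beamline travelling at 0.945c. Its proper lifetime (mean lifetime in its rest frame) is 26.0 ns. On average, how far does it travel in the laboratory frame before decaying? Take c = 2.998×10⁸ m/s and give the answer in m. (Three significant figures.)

22.5 m

Lorentz factor: γ = (1 − 0.893025)^(−1/2) = 3.0574.
Lab-frame lifetime: Δt = γτ = 3.0574 × 26.0 ns = 79.492 ns.
Distance: d = vΔt = 0.945 × 2.998×10⁸ m/s × 7.9492×10^-8 s = 22.5 m.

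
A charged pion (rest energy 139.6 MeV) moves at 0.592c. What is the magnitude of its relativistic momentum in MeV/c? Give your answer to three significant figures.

γ = 1/√(1 − β²) = 1/√(1 − 0.350464) = 1/√0.649536 = 1/0.805938 = 1.2408.
Momentum: p = γβ·mc = 1.2408 × 0.592 × 139.6 MeV/c = 103 MeV/c.

103 MeV/c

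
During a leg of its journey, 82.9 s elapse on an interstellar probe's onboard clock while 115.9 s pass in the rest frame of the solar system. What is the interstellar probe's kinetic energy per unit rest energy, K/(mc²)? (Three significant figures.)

From Δt = γΔτ: γ = 115.9/82.9 = 1.39807.
K/(mc²) = γ − 1 = 1.39807 − 1 = 0.398.

0.398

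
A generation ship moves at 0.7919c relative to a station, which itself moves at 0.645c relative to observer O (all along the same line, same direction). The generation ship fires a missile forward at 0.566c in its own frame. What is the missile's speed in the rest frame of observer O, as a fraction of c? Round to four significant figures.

0.9862c

First combine the missile and generation ship (S''→S'): u₁ = (0.566 + 0.7919)/(1 + 0.566×0.7919) = 1.3579/1.4482154 = 0.93764.
Then combine with the station (S'→S): u = (0.93764 + 0.645)/(1 + 0.93764×0.645) = 1.58264/1.6047778 = 0.98621.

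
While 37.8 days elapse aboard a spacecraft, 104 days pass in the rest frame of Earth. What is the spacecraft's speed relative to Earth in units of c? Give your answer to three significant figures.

γ = Δt/Δτ = 104/37.8 = 2.7513.
β = √(1 − 1/γ²) = √(1 − 0.132106) = √0.867894 = 0.932.

0.932c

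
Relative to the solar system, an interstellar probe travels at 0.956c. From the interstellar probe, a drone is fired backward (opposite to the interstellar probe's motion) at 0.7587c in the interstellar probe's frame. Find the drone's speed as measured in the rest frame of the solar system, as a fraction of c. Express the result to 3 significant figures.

0.718c

Relativistic velocity addition: u = (u' + v)/(1 + u'v/c²), with u' = −0.7587c and v = 0.956c.
Numerator: −0.7587 + 0.956 = 0.1973. Denominator: 1 + (−0.7587)(0.956) = 0.2746828.
u = 0.1973/0.2746828 = 0.71828, so the speed is 0.718c.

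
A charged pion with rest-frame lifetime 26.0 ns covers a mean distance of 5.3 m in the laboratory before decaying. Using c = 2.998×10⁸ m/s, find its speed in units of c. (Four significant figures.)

0.5623c

d = βγcτ ⇒ βγ = d/(cτ) = 5.300 m / (7.7948 m) = 0.67994.
β = (βγ)/√(1+(βγ)²) = 0.67994/√1.462318 = 0.5623.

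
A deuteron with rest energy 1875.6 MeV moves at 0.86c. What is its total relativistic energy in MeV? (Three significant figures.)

β² = 0.7396, so γ = 1/√0.2604 = 1.9597.
Total energy: E = γmc² = 1.9597 × 1875.6 MeV = 3680 MeV.

3680 MeV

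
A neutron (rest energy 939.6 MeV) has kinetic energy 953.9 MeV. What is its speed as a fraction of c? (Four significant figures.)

0.8682c

K = (γ−1)mc², so γ = 1 + 953.9/939.6 = 2.0152.
Then v/c = √(1 − γ⁻²) = √(1 − 0.246243) = √0.753757 = 0.8682.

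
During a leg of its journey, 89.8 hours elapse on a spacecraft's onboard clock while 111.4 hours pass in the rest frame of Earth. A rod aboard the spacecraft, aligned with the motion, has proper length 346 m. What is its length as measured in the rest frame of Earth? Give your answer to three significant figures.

279 m

The time-dilation ratio gives γ = 111.4/89.8 = 1.24053.
The rod contracts by the same γ: 346 m / 1.24053 = 279 m.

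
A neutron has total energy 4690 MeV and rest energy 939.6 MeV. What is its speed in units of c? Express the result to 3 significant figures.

γ = E/(mc²) = 4690/939.6 = 4.9915.
β = √(1 − 1/γ²) = √(1 − 0.0401363) = √0.9598637 = 0.980.

0.980c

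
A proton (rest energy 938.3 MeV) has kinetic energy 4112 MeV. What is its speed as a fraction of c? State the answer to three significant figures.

γ = 1 + K/(mc²) = 1 + 4112/938.3 = 5.3824.
β = √(1 − 1/γ²) = √(1 − 0.0345182) = √0.9654818 = 0.983.

0.983c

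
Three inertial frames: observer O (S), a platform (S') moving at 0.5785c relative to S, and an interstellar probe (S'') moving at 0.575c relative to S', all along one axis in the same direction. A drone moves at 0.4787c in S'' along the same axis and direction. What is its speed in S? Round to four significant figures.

First combine the drone and interstellar probe (S''→S'): u₁ = (0.4787 + 0.575)/(1 + 0.4787×0.575) = 1.0537/1.2752525 = 0.82627.
Then combine with the platform (S'→S): u = (0.82627 + 0.5785)/(1 + 0.82627×0.5785) = 1.40477/1.477997195 = 0.95046.

0.9505c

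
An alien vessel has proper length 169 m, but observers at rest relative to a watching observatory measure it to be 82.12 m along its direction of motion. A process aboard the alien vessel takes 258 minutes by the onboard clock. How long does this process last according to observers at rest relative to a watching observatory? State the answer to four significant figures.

γ = L₀/L = 169/82.12 = 2.05796.
Δt = γΔτ = 2.05796 × 258 = 531.0 minutes.

531.0 minutes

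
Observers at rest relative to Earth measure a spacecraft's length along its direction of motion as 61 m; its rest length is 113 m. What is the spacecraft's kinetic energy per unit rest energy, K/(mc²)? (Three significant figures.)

0.852

γ = L₀/L = 113/61 = 1.85246.
K/(mc²) = γ − 1 = 1.85246 − 1 = 0.852.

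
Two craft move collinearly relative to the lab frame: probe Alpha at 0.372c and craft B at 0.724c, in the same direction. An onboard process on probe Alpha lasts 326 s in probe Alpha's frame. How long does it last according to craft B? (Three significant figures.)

Transform probe Alpha's velocity into craft B's frame: (0.372 − 0.724)/(1 − 0.372·0.724) = −0.352/0.730672, so the relative speed is 0.48175c.
γ for this relative speed: γ = 1/√(1 − 0.232083) = 1.1412.
The clock on probe Alpha records proper time, so craft B measures Δt = γΔτ = 1.1412 × 326 = 372 s.

372 s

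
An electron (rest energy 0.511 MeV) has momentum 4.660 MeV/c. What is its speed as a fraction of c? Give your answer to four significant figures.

βγ = pc/(mc²) = 4.660/0.511 = 9.1194.
Since γ² = 1 + (βγ)² = 84.1635, γ = √84.1635 = 9.17407, and β = (βγ)/γ = 9.1194/9.17407 = 0.9940.

0.9940c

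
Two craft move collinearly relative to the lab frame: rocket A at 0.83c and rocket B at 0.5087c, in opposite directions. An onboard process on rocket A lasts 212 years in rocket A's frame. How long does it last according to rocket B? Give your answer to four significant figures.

Transform rocket A's velocity into rocket B's frame: (0.83 + 0.5087)/(1 + 0.83·0.5087) = 1.3387/1.422221, so the relative speed is 0.94127c.
γ for this relative speed: γ = 1/√(1 − 0.885989) = 2.9616.
Rocket A's interval is proper; time dilation gives Δt_B = γΔτ = 2.9616 × 212 years = 627.9 years.

627.9 years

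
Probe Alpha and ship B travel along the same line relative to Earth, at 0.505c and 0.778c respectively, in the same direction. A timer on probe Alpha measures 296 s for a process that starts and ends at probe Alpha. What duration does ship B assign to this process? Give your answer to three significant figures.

Transform probe Alpha's velocity into ship B's frame: (0.505 − 0.778)/(1 − 0.505·0.778) = −0.273/0.60711, so the relative speed is 0.44967c.
γ for this relative speed: γ = 1/√(1 − 0.202203) = 1.1196.
Probe Alpha's interval is proper; time dilation gives Δt_B = γΔτ = 1.1196 × 296 s = 331 s.

331 s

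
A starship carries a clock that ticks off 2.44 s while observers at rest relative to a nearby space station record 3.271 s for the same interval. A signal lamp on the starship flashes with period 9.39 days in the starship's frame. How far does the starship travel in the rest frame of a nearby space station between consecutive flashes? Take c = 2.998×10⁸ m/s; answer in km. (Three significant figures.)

The time-dilation ratio gives γ = 3.271/2.44 = 1.34057.
β = √(1 − 1/γ²) = 0.666. Lab-frame period = γτ = 1.34057×9.39 days = 12.588 days. Distance = βc × γτ = 0.666 × 2.998×10⁸ m/s × 1087603.2 s = 2.1716×10^14 m = 2.17×10^11 km.

2.17×10^11 km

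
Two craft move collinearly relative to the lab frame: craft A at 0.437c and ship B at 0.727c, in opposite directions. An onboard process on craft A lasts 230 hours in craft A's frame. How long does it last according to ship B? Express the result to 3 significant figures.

491 hours

The velocity of craft A relative to ship B is (0.437 + 0.727)c / (1 + 0.437×0.727) = 0.88336c; relative speed 0.88336c.
At |u| = 0.88336c, γ = (1 − 0.780325)^(−1/2) = 2.1336.
The clock on craft A records proper time, so ship B measures Δt = γΔτ = 2.1336 × 230 = 491 hours.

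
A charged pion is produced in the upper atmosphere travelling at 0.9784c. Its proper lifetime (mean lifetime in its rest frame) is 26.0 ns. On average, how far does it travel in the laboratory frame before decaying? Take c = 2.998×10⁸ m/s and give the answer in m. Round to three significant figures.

36.9 m

Lorentz factor: γ = (1 − 0.95726656)^(−1/2) = 4.8374.
Lab-frame lifetime: Δt = γτ = 4.8374 × 26.0 ns = 125.77 ns.
Distance: d = vΔt = 0.9784 × 2.998×10⁸ m/s × 1.2577×10^-7 s = 36.9 m.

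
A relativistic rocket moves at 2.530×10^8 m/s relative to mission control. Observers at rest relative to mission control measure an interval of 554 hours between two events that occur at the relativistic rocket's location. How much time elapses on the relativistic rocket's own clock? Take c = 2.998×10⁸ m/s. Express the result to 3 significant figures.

297 hours

β = v/c = (2.530×10^8 m/s)/(2.998×10⁸ m/s) = 0.843896.
β² = 0.7121605, so γ = 1/√0.2878395 = 1.8639.
The relativistic rocket's clock runs slow as seen from mission control, so Δτ = Δt/γ = 554/1.8639 = 297 hours.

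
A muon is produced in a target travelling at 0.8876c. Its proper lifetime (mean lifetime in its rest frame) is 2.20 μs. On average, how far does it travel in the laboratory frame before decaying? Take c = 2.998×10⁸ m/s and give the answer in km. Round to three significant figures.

Lorentz factor: γ = (1 − 0.78783376)^(−1/2) = 2.171.
Lab-frame lifetime: Δt = γτ = 2.171 × 2.20 μs = 4.7762 μs.
Distance: d = vΔt = 0.8876 × 2.998×10⁸ m/s × 4.7762×10^-6 s = 1270 m = 1.27 km.

1.27 km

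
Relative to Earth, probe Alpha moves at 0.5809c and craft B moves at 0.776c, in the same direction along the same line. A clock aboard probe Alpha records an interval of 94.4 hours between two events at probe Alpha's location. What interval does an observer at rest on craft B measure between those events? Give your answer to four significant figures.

Transform probe Alpha's velocity into craft B's frame: (0.5809 − 0.776)/(1 − 0.5809·0.776) = −0.1951/0.5492216, so the relative speed is 0.35523c.
γ for this relative speed: γ = 1/√(1 − 0.126188) = 1.0698.
The clock on probe Alpha records proper time, so craft B measures Δt = γΔτ = 1.0698 × 94.4 = 101.0 hours.

101.0 hours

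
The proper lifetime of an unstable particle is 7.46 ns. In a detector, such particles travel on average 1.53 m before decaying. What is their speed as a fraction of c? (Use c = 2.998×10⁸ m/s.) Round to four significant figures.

Let x = d/(cτ) = 1.530 m / (2.998×10⁸ m/s × 7.460×10^-9 s) = 0.6841. Since d = βγcτ, x = βγ = β/√(1−β²).
Solving: β² = x²/(1+x²) = 0.467993/1.467993 = 0.318798, so β = 0.5646.

0.5646c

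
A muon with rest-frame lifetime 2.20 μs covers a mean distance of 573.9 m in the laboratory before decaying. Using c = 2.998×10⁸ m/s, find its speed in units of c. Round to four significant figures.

d = βγcτ ⇒ βγ = d/(cτ) = 573.9 m / (659.56 m) = 0.87013.
β = (βγ)/√(1+(βγ)²) = 0.87013/√1.757126 = 0.6564.

0.6564c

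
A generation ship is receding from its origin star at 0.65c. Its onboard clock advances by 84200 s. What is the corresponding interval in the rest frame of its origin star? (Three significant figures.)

Lorentz factor: γ = (1 − 0.4225)^(−1/2) = 1.3159.
The onboard clock measures proper time, so the interval in the rest frame of its origin star is dilated: Δt = γ·Δτ = 1.3159 × 84200 s = 1.11×10^5 s.

1.11×10^5 s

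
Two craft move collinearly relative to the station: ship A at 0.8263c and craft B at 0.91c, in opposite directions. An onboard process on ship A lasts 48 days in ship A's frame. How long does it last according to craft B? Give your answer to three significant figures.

Transform ship A's velocity into craft B's frame: (0.8263 + 0.91)/(1 + 0.8263·0.91) = 1.7363/1.751933, so the relative speed is 0.99108c.
γ for this relative speed: γ = 1/√(1 − 0.98224) = 7.5038.
The clock on ship A records proper time, so craft B measures Δt = γΔτ = 7.5038 × 48 = 360 days.

360 days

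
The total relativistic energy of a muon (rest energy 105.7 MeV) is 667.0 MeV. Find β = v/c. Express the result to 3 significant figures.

Total energy E = γmc² gives γ = 667.0/105.7 = 6.3103.
Hence β = √(1 − 1/γ²) = √(1 − 0.0251131) = √0.9748869 = 0.987.

0.987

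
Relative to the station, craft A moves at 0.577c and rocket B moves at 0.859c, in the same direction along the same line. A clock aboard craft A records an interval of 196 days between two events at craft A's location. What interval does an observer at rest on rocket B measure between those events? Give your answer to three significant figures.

236 days

Speed of craft A in rocket B's frame: u = (v_A − v_B)/(1 − v_A v_B/c²) = (0.577 − 0.859)/(1 − 0.577×0.859) = −0.282/0.504357 = −0.55913; |u| = 0.55913c.
At |u| = 0.55913c, γ = (1 − 0.312626)^(−1/2) = 1.2062.
The clock on craft A records proper time, so rocket B measures Δt = γΔτ = 1.2062 × 196 = 236 days.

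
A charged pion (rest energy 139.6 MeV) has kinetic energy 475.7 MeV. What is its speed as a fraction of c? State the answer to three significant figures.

0.974c

γ = 1 + K/(mc²) = 1 + 475.7/139.6 = 4.4076.
β = √(1 − 1/γ²) = √(1 − 0.0514749) = √0.9485251 = 0.974.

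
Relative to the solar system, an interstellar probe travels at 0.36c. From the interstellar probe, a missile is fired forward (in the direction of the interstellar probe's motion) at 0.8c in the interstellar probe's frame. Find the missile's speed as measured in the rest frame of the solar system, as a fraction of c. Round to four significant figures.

Relativistic velocity addition: u = (u' + v)/(1 + u'v/c²), with u' = 0.8c and v = 0.36c.
Numerator: 0.8 + 0.36 = 1.16. Denominator: 1 + (0.8)(0.36) = 1.288.
u = 1.16/1.288 = 0.90062, so the speed is 0.9006c.

0.9006c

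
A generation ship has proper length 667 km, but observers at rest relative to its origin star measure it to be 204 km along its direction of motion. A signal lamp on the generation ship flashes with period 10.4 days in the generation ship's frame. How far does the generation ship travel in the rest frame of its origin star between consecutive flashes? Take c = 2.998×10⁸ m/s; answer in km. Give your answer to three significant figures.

Length contraction gives γ = L₀/L = 667/204 = 3.26961.
β = √(1 − 1/γ²) = 0.95208. Lab-frame period = γτ = 3.26961×10.4 days = 34.004 days. Distance = βc × γτ = 0.95208 × 2.998×10⁸ m/s × 2937945.6 s = 8.3859×10^14 m = 8.39×10^11 km.

8.39×10^11 km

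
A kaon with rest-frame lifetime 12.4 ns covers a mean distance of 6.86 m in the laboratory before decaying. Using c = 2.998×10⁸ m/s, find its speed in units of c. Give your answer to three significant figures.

0.879c

Lab distance = (lab lifetime)·v = γτ·βc, so βγ = d/(cτ) = 6.860/(2.998×10⁸ × 1.240×10^-8) = 1.8453.
With βγ = 1.8453: γ² = 1 + (βγ)² = 4.40513, and β = (βγ)/γ = 1.8453/2.09884 = 0.879.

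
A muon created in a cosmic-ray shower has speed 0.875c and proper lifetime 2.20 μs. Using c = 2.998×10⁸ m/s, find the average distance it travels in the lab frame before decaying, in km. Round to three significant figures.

γ = 1/√(1 − β²) = 1/√(1 − 0.765625) = 1/√0.234375 = 1/0.484123 = 2.0656.
Lab-frame lifetime: Δt = γτ = 2.0656 × 2.20 μs = 4.5443 μs.
Distance: d = vΔt = 0.875 × 2.998×10⁸ m/s × 4.5443×10^-6 s = 1190 m = 1.19 km.

1.19 km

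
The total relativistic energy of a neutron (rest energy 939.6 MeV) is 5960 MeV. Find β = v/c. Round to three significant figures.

Total energy E = γmc² gives γ = 5960/939.6 = 6.3431.
Hence β = √(1 − 1/γ²) = √(1 − 0.024854) = √0.975146 = 0.987.

0.987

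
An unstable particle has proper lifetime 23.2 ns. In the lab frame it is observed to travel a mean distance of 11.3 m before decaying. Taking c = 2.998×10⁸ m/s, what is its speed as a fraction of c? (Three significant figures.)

0.852c

d = βγcτ ⇒ βγ = d/(cτ) = 11.30 m / (6.95536 m) = 1.6246.
β = (βγ)/√(1+(βγ)²) = 1.6246/√3.63933 = 0.852.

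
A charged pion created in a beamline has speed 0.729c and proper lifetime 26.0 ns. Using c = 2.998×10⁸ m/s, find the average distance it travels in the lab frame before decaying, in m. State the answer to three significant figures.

8.30 m

Lorentz factor: γ = (1 − 0.531441)^(−1/2) = 1.4609.
Lab-frame lifetime: Δt = γτ = 1.4609 × 26.0 ns = 37.983 ns.
Distance: d = vΔt = 0.729 × 2.998×10⁸ m/s × 3.7983×10^-8 s = 8.30 m.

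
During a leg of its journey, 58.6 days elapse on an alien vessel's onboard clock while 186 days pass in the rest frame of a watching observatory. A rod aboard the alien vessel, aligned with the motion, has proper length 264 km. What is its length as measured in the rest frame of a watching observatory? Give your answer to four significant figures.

The time-dilation ratio gives γ = 186/58.6 = 3.17406.
L = L₀/γ = 264/3.17406 = 83.17 km.

83.17 km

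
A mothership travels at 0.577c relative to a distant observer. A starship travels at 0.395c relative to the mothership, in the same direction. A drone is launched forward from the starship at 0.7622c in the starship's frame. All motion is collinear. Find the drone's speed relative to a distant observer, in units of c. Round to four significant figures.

0.9691c

First combine the drone and starship (S''→S'): u₁ = (0.7622 + 0.395)/(1 + 0.7622×0.395) = 1.1572/1.301069 = 0.88942.
Then combine with the mothership (S'→S): u = (0.88942 + 0.577)/(1 + 0.88942×0.577) = 1.46642/1.51319534 = 0.96909.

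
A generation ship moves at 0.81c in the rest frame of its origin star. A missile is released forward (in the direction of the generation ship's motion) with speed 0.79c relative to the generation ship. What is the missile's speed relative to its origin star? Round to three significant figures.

0.976c

Relativistic velocity addition: u = (u' + v)/(1 + u'v/c²), with u' = 0.79c and v = 0.81c.
Numerator: 0.79 + 0.81 = 1.6. Denominator: 1 + (0.79)(0.81) = 1.6399.
u = 1.6/1.6399 = 0.97567, so the speed is 0.976c.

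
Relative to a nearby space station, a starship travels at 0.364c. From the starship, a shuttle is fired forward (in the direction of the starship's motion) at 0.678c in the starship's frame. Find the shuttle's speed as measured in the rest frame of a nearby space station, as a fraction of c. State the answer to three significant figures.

0.836c

Relativistic velocity addition: u = (u' + v)/(1 + u'v/c²), with u' = 0.678c and v = 0.364c.
Numerator: 0.678 + 0.364 = 1.042. Denominator: 1 + (0.678)(0.364) = 1.246792.
u = 1.042/1.246792 = 0.83574, so the speed is 0.836c.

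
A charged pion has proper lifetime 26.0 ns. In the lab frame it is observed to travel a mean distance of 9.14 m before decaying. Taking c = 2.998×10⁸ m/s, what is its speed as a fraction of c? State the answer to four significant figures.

Lab distance = (lab lifetime)·v = γτ·βc, so βγ = d/(cτ) = 9.140/(2.998×10⁸ × 2.600×10^-8) = 1.1726.
With βγ = 1.1726: γ² = 1 + (βγ)² = 2.37499, and β = (βγ)/γ = 1.1726/1.5411 = 0.7609.

0.7609c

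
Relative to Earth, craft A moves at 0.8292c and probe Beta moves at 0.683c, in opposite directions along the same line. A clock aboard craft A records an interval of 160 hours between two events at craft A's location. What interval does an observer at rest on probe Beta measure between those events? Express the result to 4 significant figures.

613.8 hours

Transform craft A's velocity into probe Beta's frame: (0.8292 + 0.683)/(1 + 0.8292·0.683) = 1.5122/1.5663436, so the relative speed is 0.96543c.
γ for this relative speed: γ = 1/√(1 − 0.932055) = 3.8364.
Craft A's interval is proper; time dilation gives Δt_B = γΔτ = 3.8364 × 160 hours = 613.8 hours.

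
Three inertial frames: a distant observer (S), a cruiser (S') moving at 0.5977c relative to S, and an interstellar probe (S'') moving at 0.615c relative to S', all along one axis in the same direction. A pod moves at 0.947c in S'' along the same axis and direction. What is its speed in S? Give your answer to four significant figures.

0.9967c

Apply u = (u'+v)/(1+u'v) twice. Pod in the cruiser frame: (0.947+0.615)/(1+0.947·0.615) = 1.562/1.582405 = 0.98711c.
That velocity, transformed to the rest frame of a distant observer: (0.98711+0.5977)/(1+0.98711·0.5977) = 1.58481/1.589995647 = 0.99674c.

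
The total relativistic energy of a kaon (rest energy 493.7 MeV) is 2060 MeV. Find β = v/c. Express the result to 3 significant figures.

Total energy E = γmc² gives γ = 2060/493.7 = 4.1726.
Hence β = √(1 − 1/γ²) = √(1 − 0.0574363) = √0.9425637 = 0.971.

0.971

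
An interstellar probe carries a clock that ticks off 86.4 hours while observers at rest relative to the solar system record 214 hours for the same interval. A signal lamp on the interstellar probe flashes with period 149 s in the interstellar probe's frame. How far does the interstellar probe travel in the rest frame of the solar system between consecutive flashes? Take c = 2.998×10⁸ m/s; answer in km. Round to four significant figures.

1.012×10^8 km

γ = Δt/Δτ = 214/86.4 = 2.47685.
β = √(1 − 1/γ²) = 0.91487. Lab-frame period = γτ = 2.47685×149 s = 369.05 s. Distance = βc × γτ = 0.91487 × 2.998×10⁸ m/s × 369.05 s = 1.0122×10^11 m = 1.012×10^8 km.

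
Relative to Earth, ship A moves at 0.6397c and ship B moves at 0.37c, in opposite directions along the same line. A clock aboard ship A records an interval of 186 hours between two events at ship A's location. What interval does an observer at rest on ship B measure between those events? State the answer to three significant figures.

Transform ship A's velocity into ship B's frame: (0.6397 + 0.37)/(1 + 0.6397·0.37) = 1.0097/1.236689, so the relative speed is 0.81645c.
At |u| = 0.81645c, γ = (1 − 0.666591)^(−1/2) = 1.7319.
The clock on ship A records proper time, so ship B measures Δt = γΔτ = 1.7319 × 186 = 322 hours.

322 hours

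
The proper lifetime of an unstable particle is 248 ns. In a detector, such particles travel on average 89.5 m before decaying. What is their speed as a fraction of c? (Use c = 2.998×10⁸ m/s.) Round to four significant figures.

Lab distance = (lab lifetime)·v = γτ·βc, so βγ = d/(cτ) = 89.50/(2.998×10⁸ × 2.480×10^-7) = 1.2038.
With βγ = 1.2038: γ² = 1 + (βγ)² = 2.44913, and β = (βγ)/γ = 1.2038/1.56497 = 0.7692.

0.7692c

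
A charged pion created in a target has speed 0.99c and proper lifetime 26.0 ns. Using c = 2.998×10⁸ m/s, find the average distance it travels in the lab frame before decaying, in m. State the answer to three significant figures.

54.7 m

γ = 1/√(1 − β²) = 1/√(1 − 0.9801) = 1/√0.0199 = 1/0.141067 = 7.0888.
Lab-frame lifetime: Δt = γτ = 7.0888 × 26.0 ns = 184.31 ns.
Distance: d = vΔt = 0.99 × 2.998×10⁸ m/s × 1.8431×10^-7 s = 54.7 m.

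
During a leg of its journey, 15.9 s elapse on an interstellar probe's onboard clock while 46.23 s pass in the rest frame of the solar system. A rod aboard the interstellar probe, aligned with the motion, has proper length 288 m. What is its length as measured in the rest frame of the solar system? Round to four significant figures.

γ = Δt/Δτ = 46.23/15.9 = 2.90755.
L = L₀/γ = 288/2.90755 = 99.05 m.

99.05 m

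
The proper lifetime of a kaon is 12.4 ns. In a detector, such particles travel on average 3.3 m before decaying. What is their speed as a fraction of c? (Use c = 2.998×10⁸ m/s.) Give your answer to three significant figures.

0.664c

Lab distance = (lab lifetime)·v = γτ·βc, so βγ = d/(cτ) = 3.300/(2.998×10⁸ × 1.240×10^-8) = 0.88769.
With βγ = 0.88769: γ² = 1 + (βγ)² = 1.787994, and β = (βγ)/γ = 0.88769/1.33716 = 0.664.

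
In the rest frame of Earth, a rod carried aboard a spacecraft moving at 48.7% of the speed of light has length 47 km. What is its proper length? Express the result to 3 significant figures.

53.8 km

With β = 0.487, γ = 1/√(1 − 0.487²) = 1/√0.762831 = 1.1449.
Proper length: L₀ = γ·L = 1.1449 × 47 = 53.8 km.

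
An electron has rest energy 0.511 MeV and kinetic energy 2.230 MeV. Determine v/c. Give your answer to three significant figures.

0.982

K = (γ−1)mc², so γ = 1 + 2.230/0.511 = 5.364.
Then v/c = √(1 − γ⁻²) = √(1 − 0.0347554) = √0.9652446 = 0.982.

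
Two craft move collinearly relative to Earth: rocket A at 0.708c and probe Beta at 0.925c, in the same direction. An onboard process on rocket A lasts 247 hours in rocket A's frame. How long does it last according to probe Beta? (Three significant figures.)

Speed of rocket A in probe Beta's frame: u = (v_A − v_B)/(1 − v_A v_B/c²) = (0.708 − 0.925)/(1 − 0.708×0.925) = −0.217/0.3451 = −0.6288; |u| = 0.6288c.
γ for this relative speed: γ = 1/√(1 − 0.395389) = 1.2861.
Rocket A's interval is proper; time dilation gives Δt_B = γΔτ = 1.2861 × 247 hours = 318 hours.

318 hours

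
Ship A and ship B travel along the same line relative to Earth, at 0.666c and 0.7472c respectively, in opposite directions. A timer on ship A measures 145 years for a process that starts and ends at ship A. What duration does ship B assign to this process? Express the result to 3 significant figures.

438 years

The velocity of ship A relative to ship B is (0.666 + 0.7472)c / (1 + 0.666×0.7472) = 0.94362c; relative speed 0.94362c.
At |u| = 0.94362c, γ = (1 − 0.890419)^(−1/2) = 3.0209.
Ship A's interval is proper; time dilation gives Δt_B = γΔτ = 3.0209 × 145 years = 438 years.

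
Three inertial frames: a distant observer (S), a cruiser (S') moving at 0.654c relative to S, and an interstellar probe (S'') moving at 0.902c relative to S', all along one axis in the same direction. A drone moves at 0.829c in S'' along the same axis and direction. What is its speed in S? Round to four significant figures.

0.9980c

First combine the drone and interstellar probe (S''→S'): u₁ = (0.829 + 0.902)/(1 + 0.829×0.902) = 1.731/1.747758 = 0.99041.
Then combine with the cruiser (S'→S): u = (0.99041 + 0.654)/(1 + 0.99041×0.654) = 1.64441/1.64772814 = 0.99799.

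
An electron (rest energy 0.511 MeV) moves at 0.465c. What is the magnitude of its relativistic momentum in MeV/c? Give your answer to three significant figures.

γ = 1/√(1 − β²) = 1/√(1 − 0.216225) = 1/√0.783775 = 1/0.885311 = 1.1295.
Momentum: p = γβ·mc = 1.1295 × 0.465 × 0.511 MeV/c = 0.268 MeV/c.

0.268 MeV/c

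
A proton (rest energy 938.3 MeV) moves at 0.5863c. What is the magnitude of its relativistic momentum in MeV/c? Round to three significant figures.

679 MeV/c

γ = 1/√(1 − β²) = 1/√(1 − 0.34374769) = 1/√0.65625231 = 1/0.810094 = 1.2344.
Momentum: p = γβ·mc = 1.2344 × 0.5863 × 938.3 MeV/c = 679 MeV/c.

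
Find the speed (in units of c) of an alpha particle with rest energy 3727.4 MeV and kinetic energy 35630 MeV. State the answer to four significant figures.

0.9955c

K = (γ−1)mc², so γ = 1 + 35630/3727.4 = 10.559.
Then v/c = √(1 − γ⁻²) = √(1 − 0.00896921) = √0.99103079 = 0.9955.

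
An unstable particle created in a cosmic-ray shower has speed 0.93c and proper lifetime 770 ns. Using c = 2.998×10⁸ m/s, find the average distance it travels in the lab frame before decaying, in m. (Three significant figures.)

With β = 0.93, γ = 1/√(1 − 0.93²) = 1/√0.1351 = 2.7206.
Lab-frame lifetime: Δt = γτ = 2.7206 × 770 ns = 2094.9 ns.
Distance: d = vΔt = 0.93 × 2.998×10⁸ m/s × 2.0949×10^-6 s = 584 m.

584 m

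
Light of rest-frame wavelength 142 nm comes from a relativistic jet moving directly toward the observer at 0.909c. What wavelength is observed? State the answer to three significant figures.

31.0 nm

Relativistic Doppler for wavelength: λ_obs = λ_src · √((1−β)/(1+β)).
With β = 0.909: factor = √(0.091/1.909) = 0.21833.
λ_obs = 142 × 0.21833 = 31.0 nm.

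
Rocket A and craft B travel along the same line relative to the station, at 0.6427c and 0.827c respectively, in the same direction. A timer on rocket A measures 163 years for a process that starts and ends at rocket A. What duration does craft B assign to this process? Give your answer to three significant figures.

The velocity of rocket A relative to craft B is (0.6427 − 0.827)c / (1 − 0.6427×0.827) = −0.39339c; relative speed 0.39339c.
γ for this relative speed: γ = 1/√(1 − 0.154756) = 1.0877.
The clock on rocket A records proper time, so craft B measures Δt = γΔτ = 1.0877 × 163 = 177 years.

177 years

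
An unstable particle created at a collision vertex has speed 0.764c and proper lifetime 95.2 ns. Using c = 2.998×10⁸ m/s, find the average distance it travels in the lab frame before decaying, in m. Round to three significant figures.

33.8 m

With β = 0.764, γ = 1/√(1 − 0.764²) = 1/√0.416304 = 1.5499.
Lab-frame lifetime: Δt = γτ = 1.5499 × 95.2 ns = 147.55 ns.
Distance: d = vΔt = 0.764 × 2.998×10⁸ m/s × 1.4755×10^-7 s = 33.8 m.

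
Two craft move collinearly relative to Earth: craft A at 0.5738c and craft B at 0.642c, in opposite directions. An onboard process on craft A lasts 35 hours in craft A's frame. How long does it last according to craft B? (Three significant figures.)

76.3 hours

Transform craft A's velocity into craft B's frame: (0.5738 + 0.642)/(1 + 0.5738·0.642) = 1.2158/1.3683796, so the relative speed is 0.8885c.
γ for this relative speed: γ = 1/√(1 − 0.789432) = 2.1792.
The clock on craft A records proper time, so craft B measures Δt = γΔτ = 2.1792 × 35 = 76.3 hours.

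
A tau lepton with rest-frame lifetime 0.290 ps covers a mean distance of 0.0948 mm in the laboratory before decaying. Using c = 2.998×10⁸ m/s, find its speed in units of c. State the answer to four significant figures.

0.7370c

Let x = d/(cτ) = 9.480×10^-5 m / (2.998×10⁸ m/s × 2.900×10^-13 s) = 1.0904. Since d = βγcτ, x = βγ = β/√(1−β²).
Solving: β² = x²/(1+x²) = 1.18897/2.18897 = 0.543164, so β = 0.7370.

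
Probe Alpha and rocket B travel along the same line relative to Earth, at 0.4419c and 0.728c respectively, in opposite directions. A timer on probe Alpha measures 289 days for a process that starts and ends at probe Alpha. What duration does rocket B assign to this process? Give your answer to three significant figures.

The velocity of probe Alpha relative to rocket B is (0.4419 + 0.728)c / (1 + 0.4419×0.728) = 0.88515c; relative speed 0.88515c.
At |u| = 0.88515c, γ = (1 − 0.783491)^(−1/2) = 2.1491.
The clock on probe Alpha records proper time, so rocket B measures Δt = γΔτ = 2.1491 × 289 = 621 days.

621 days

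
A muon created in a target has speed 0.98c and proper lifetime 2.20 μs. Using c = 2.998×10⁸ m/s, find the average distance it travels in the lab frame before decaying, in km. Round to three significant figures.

Lorentz factor: γ = (1 − 0.9604)^(−1/2) = 5.0252.
Lab-frame lifetime: Δt = γτ = 5.0252 × 2.20 μs = 11.055 μs.
Distance: d = vΔt = 0.98 × 2.998×10⁸ m/s × 1.1055×10^-5 s = 3250 m = 3.25 km.

3.25 km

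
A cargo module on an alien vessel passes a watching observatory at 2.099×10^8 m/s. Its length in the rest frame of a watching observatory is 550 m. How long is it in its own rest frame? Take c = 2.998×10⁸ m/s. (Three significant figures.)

β = v/c = (2.099×10^8 m/s)/(2.998×10⁸ m/s) = 0.700133.
β² = 0.4901862, so γ = 1/√0.5098138 = 1.4005.
Proper length: L₀ = γ·L = 1.4005 × 550 = 770 m.

770 m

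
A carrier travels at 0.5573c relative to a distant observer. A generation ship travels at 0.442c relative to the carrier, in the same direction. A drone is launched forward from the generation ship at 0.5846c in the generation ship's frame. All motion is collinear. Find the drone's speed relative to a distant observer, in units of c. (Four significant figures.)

0.9439c

First combine the drone and generation ship (S''→S'): u₁ = (0.5846 + 0.442)/(1 + 0.5846×0.442) = 1.0266/1.2583932 = 0.8158.
Then combine with the carrier (S'→S): u = (0.8158 + 0.5573)/(1 + 0.8158×0.5573) = 1.3731/1.45464534 = 0.94394.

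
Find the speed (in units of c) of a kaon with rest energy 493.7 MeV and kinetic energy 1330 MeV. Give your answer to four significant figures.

K = (γ−1)mc², so γ = 1 + 1330/493.7 = 3.6939.
Then v/c = √(1 − γ⁻²) = √(1 − 0.0732875) = √0.9267125 = 0.9627.

0.9627c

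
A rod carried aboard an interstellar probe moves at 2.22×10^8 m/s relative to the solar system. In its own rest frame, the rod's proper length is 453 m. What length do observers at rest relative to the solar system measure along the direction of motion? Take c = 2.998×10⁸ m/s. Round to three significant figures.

304 m

β = v/c = (2.22×10^8 m/s)/(2.998×10⁸ m/s) = 0.740494.
γ = 1/√(1 − β²) = 1/√(1 − 0.5483314) = 1/√0.4516686 = 1/0.672063 = 1.488.
Length contraction: L = L₀/γ = 453/1.488 = 304 m.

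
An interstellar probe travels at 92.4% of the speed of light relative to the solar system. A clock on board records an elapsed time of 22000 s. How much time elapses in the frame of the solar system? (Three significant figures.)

57500 s

With β = 0.924, γ = 1/√(1 − 0.924²) = 1/√0.146224 = 2.6151.
Time dilation: Δt = γ·Δτ = 2.6151 × 22000 = 57500 s.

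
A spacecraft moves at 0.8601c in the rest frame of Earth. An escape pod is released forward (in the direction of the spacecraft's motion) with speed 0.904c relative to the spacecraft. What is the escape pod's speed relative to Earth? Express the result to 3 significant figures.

0.992c

In units of c, u = (u' + v)/(1 + u'v) with u' = 0.904 and v = 0.8601.
Numerator: 0.904 + 0.8601 = 1.7641. Denominator: 1 + (0.904)(0.8601) = 1.7775304.
u = 1.7641/1.7775304 = 0.99244, so the speed is 0.992c.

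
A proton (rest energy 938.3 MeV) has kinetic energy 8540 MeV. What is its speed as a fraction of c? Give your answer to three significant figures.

0.995c

γ = 1 + K/(mc²) = 1 + 8540/938.3 = 10.102.
β = √(1 − 1/γ²) = √(1 − 0.00979908) = √0.99020092 = 0.995.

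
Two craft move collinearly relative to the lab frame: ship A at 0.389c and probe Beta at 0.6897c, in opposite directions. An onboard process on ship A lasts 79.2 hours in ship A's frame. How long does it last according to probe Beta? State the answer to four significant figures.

150.6 hours

The velocity of ship A relative to probe Beta is (0.389 + 0.6897)c / (1 + 0.389×0.6897) = 0.85051c; relative speed 0.85051c.
γ for this relative speed: γ = 1/√(1 − 0.723367) = 1.9013.
Ship A's interval is proper; time dilation gives Δt_B = γΔτ = 1.9013 × 79.2 hours = 150.6 hours.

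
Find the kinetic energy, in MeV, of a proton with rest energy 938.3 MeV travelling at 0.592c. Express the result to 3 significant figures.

226 MeV

β² = 0.350464, so γ = 1/√0.649536 = 1.24079.
Kinetic energy: K = (γ − 1)mc² = (1.24079 − 1) × 938.3 MeV = 0.24079 × 938.3 = 226 MeV.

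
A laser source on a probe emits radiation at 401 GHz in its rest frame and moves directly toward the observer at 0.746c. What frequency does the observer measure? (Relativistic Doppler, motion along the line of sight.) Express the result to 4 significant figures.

1051 GHz

Relativistic Doppler (source moving toward): f_obs = f_src · √((1+β)/(1−β)).
With β = 0.746: factor = √(1.746/0.254) = 2.6218.
f_obs = 401 × 2.6218 = 1051 GHz.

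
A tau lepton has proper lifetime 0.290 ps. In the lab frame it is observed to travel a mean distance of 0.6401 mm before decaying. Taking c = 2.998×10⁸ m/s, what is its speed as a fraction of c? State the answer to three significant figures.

0.991c

d = βγcτ ⇒ βγ = d/(cτ) = 6.401×10^-4 m / (8.6942×10^-5 m) = 7.3624.
β = (βγ)/√(1+(βγ)²) = 7.3624/√55.2049 = 0.991.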